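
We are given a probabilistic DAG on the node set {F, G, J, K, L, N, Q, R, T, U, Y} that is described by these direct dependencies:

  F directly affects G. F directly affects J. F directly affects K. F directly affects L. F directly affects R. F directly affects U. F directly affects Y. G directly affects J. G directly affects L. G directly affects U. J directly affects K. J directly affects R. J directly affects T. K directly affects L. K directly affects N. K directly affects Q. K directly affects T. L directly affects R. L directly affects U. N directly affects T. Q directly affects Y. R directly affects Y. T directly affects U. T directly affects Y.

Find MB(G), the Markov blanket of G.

{F, J, K, L, T, U}

The Markov blanket of a node is its parents, its children, and the other parents of its children.
Pa(G) = {F}.
Children of G: J, L, U.
Parents of each child, excluding G:
  J: F
  L: F, K
  U: F, L, T
Taking the union gives {F, J, K, L, T, U}.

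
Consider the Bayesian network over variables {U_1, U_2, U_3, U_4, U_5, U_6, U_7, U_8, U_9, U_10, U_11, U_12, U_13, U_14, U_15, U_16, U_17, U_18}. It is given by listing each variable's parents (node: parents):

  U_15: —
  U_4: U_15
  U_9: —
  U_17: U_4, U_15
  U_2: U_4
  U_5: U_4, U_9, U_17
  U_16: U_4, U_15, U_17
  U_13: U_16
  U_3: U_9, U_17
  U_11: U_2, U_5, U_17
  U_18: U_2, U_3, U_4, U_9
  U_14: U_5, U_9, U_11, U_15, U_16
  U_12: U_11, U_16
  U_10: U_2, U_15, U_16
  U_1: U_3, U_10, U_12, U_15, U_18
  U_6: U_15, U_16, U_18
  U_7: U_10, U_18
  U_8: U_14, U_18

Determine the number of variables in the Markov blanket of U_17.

By definition, MB(U_17) is built from U_17's parents, U_17's children, and the co-parents of U_17.
Parents of U_17: U_4, U_15.
U_17 has children U_3, U_5, U_11, U_16.
Co-parents of U_17 (other parents of its children):
  parents(U_5) \ {U_17} = {U_4, U_9}.
  parents(U_16) \ {U_17} = {U_4, U_15}.
  U_3 also has parent U_9.
  parents(U_11) \ {U_17} = {U_2, U_5}.
MB(U_17) = {U_2, U_3, U_4, U_5, U_9, U_11, U_15, U_16}, which has 8 nodes.

8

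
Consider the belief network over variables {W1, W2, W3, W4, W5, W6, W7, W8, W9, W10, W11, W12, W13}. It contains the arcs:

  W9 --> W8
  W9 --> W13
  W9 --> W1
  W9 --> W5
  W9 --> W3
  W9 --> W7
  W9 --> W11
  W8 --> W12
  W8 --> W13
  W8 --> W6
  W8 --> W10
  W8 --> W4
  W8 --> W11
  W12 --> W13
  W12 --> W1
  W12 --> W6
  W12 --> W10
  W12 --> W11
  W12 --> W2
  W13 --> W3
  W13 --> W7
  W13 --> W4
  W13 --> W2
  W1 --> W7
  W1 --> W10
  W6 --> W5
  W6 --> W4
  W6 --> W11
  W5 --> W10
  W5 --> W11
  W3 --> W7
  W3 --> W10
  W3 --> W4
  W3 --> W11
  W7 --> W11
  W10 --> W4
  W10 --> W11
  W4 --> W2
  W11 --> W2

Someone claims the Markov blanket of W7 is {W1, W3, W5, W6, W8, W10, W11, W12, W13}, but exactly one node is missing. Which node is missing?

The Markov blanket of a node is its parents, its children, and the other parents of its children.
W7's parents: W1, W3, W9, W13.
W7's children: W11.
Parents of each child, excluding W7:
  W11 also has parents W3, W5, W6, W8, W9, W10, W12.
MB(W7) = {W1, W3, W5, W6, W8, W9, W10, W11, W12, W13}.
Comparing with the claimed set, W9 is missing.

W9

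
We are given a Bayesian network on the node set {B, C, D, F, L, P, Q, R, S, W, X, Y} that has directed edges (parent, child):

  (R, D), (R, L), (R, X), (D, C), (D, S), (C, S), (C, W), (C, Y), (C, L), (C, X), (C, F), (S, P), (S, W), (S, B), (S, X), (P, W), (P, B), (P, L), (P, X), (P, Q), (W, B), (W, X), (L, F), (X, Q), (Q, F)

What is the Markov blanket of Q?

A node's Markov blanket = Pa ∪ Ch ∪ (parents of Ch other than the node itself).
Pa(Q) = {P, X}.
Ch(Q) = {F}.
Co-parents of Q (other parents of its children):
  F also has parents C, L.
MB(Q) = {C, F, L, P, X}.

{C, F, L, P, X}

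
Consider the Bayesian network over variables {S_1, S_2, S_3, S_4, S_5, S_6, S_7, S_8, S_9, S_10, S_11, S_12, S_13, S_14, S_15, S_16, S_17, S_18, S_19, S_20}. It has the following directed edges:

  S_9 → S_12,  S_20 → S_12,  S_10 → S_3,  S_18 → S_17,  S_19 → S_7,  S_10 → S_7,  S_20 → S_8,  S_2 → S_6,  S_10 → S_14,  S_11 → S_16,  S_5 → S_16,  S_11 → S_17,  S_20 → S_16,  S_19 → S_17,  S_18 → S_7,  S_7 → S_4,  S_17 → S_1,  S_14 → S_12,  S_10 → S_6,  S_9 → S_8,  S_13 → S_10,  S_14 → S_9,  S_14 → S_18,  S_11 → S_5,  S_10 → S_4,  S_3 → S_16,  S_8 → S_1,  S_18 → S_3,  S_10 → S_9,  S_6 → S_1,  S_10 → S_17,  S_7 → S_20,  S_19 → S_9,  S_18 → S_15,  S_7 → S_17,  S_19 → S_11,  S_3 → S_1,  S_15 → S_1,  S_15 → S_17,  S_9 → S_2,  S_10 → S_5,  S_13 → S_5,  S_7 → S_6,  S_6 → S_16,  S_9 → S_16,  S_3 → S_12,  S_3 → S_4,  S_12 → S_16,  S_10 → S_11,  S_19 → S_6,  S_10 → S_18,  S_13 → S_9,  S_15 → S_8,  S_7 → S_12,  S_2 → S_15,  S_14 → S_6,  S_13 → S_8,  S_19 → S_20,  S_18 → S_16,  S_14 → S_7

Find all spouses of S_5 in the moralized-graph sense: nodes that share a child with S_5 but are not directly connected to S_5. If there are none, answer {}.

Children of S_5: S_16.
  S_16: S_3, S_6, S_9, S_11, S_12, S_18, S_20
Excluding nodes already adjacent to S_5 (S_10, S_11, S_13, S_16), the co-parent-only contribution is {S_3, S_6, S_9, S_12, S_18, S_20}.

{S_3, S_6, S_9, S_12, S_18, S_20}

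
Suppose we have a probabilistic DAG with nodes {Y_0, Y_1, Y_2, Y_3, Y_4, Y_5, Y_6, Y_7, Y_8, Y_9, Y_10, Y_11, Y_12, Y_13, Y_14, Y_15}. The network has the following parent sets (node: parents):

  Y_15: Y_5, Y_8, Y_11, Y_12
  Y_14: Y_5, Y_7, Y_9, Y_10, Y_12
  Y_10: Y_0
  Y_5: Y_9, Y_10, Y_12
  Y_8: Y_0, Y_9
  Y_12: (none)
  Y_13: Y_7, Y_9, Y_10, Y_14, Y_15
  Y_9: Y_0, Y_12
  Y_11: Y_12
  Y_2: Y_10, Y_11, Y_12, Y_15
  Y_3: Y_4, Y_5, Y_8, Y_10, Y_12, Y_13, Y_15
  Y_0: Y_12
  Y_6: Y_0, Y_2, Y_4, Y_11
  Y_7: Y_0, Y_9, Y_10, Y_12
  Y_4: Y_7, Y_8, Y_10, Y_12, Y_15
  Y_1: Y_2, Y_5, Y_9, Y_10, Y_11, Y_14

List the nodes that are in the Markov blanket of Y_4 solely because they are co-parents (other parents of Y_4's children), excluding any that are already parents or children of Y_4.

{Y_0, Y_2, Y_5, Y_11, Y_13}

Children of Y_4: Y_3, Y_6.
  Y_6: Y_0, Y_2, Y_11
  Y_3: Y_5, Y_8, Y_10, Y_12, Y_13, Y_15
Excluding nodes already adjacent to Y_4 (Y_3, Y_6, Y_7, Y_8, Y_10, Y_12, Y_15), the co-parent-only contribution is {Y_0, Y_2, Y_5, Y_11, Y_13}.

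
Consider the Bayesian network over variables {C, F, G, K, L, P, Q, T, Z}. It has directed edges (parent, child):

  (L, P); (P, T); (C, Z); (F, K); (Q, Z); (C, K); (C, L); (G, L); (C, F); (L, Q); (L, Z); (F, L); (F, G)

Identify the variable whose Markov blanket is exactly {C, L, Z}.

Q

The target node must have every member of {C, L, Z} as a parent, child, or co-parent, and no others.
Parents of Q: L; children: Z; co-parents: C, L.
These exactly cover the given set, so the node is Q.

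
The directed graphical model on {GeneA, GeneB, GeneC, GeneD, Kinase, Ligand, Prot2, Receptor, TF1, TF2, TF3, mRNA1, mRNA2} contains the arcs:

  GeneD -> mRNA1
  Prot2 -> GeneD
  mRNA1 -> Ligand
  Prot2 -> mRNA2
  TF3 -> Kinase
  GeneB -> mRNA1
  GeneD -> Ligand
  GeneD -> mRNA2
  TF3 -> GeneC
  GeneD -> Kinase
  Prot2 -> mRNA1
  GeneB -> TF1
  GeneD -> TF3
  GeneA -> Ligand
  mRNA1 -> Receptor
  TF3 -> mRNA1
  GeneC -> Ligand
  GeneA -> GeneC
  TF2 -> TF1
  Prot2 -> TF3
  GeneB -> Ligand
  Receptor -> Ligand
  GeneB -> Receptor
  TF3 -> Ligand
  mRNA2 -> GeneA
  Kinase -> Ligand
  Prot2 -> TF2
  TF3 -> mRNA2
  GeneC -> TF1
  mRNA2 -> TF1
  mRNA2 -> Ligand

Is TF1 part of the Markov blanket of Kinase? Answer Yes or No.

A node's Markov blanket = Pa ∪ Ch ∪ (parents of Ch other than the node itself).
Parents of Kinase: GeneD, TF3.
Children of Kinase: Ligand.
Parents of each child, excluding Kinase:
  Ligand: GeneA, GeneB, GeneC, GeneD, Receptor, TF3, mRNA1, mRNA2
MB(Kinase) = {GeneA, GeneB, GeneC, GeneD, Ligand, Receptor, TF3, mRNA1, mRNA2}; TF1 is not in this set.

No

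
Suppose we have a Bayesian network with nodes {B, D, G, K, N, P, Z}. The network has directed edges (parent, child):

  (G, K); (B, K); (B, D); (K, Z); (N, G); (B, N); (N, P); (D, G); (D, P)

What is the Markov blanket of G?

{B, D, K, N}

G's children: K.
Parents of G: D, N.
For each child, the remaining parents (spouses of G):
  K: B
MB(G) = {B, D, K, N}.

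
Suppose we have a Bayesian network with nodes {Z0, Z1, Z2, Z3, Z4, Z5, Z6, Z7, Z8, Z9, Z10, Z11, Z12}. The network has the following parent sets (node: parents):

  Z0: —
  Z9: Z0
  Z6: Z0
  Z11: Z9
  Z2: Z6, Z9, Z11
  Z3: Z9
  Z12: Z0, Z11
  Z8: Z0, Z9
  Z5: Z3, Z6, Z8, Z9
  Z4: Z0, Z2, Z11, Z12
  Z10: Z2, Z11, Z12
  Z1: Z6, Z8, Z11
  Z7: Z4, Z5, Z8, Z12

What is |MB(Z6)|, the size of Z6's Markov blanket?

8

Z6 has children Z1, Z2, Z5.
Pa(Z6) = {Z0}.
For each child, the remaining parents (spouses of Z6):
  parents(Z2) \ {Z6} = {Z9, Z11}.
  Z5 also has parents Z3, Z8, Z9.
  parents(Z1) \ {Z6} = {Z8, Z11}.
MB(Z6) = {Z0, Z1, Z2, Z3, Z5, Z8, Z9, Z11}, which has 8 nodes.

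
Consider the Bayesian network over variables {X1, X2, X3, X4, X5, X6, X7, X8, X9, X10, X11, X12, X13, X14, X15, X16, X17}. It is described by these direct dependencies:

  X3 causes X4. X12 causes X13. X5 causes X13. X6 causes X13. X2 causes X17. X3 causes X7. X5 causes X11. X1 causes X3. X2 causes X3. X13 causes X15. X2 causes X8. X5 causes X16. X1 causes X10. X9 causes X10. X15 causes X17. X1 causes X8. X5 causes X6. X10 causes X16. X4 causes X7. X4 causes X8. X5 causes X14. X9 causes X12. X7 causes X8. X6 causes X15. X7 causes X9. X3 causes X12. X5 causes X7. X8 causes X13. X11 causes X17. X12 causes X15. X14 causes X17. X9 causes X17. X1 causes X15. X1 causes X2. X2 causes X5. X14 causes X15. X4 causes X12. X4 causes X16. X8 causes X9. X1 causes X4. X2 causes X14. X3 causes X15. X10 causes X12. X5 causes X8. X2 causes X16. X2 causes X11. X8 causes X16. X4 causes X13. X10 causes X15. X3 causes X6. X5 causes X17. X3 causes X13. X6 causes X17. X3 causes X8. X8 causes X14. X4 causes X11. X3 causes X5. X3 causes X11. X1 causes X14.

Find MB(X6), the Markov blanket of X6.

{X1, X2, X3, X4, X5, X8, X9, X10, X11, X12, X13, X14, X15, X17}

By definition, MB(X6) is built from X6's parents, X6's children, and the co-parents of X6.
X6 has parents X3, X5.
X6's children: X13, X15, X17.
For each child, the remaining parents (spouses of X6):
  X13: X3, X4, X5, X8, X12
  X15: X1, X3, X10, X12, X13, X14
  X17: X2, X5, X9, X11, X14, X15
Taking the union gives {X1, X2, X3, X4, X5, X8, X9, X10, X11, X12, X13, X14, X15, X17}.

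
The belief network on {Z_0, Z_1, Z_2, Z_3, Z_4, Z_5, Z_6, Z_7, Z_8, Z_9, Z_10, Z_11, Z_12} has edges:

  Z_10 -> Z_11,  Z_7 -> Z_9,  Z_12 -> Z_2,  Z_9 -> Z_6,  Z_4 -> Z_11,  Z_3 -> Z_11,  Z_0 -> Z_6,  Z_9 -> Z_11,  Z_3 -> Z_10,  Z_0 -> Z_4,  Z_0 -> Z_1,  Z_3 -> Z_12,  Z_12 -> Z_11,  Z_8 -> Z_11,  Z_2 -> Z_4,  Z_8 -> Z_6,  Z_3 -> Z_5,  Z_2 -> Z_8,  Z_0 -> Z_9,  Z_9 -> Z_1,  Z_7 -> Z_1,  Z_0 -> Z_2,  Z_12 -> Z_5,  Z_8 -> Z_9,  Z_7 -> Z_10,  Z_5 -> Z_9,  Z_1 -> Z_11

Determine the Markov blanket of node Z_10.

{Z_1, Z_3, Z_4, Z_7, Z_8, Z_9, Z_11, Z_12}

By definition, MB(Z_10) is built from Z_10's parents, Z_10's children, and the co-parents of Z_10.
Parents of Z_10: Z_3, Z_7.
Ch(Z_10) = {Z_11}.
Parents of each child, excluding Z_10:
  parents(Z_11) \ {Z_10} = {Z_1, Z_3, Z_4, Z_8, Z_9, Z_12}.
So the Markov blanket of Z_10 is {Z_1, Z_3, Z_4, Z_7, Z_8, Z_9, Z_11, Z_12}.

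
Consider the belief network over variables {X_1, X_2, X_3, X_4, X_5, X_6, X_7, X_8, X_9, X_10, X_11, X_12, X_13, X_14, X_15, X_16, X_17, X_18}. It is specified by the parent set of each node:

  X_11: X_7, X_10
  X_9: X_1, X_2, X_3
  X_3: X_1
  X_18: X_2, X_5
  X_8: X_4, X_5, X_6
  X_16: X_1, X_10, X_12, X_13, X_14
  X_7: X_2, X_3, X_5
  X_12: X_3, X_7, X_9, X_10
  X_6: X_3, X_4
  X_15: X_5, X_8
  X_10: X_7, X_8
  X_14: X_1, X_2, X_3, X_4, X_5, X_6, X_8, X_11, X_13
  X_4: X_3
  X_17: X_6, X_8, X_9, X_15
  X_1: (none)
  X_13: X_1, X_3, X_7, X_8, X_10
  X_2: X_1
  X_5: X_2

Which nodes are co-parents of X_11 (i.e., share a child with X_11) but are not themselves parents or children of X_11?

{X_1, X_2, X_3, X_4, X_5, X_6, X_8, X_13}

Children of X_11: X_14.
  X_14's other parents are X_1, X_2, X_3, X_4, X_5, X_6, X_8, X_13.
Excluding nodes already adjacent to X_11 (X_7, X_10, X_14), the co-parent-only contribution is {X_1, X_2, X_3, X_4, X_5, X_6, X_8, X_13}.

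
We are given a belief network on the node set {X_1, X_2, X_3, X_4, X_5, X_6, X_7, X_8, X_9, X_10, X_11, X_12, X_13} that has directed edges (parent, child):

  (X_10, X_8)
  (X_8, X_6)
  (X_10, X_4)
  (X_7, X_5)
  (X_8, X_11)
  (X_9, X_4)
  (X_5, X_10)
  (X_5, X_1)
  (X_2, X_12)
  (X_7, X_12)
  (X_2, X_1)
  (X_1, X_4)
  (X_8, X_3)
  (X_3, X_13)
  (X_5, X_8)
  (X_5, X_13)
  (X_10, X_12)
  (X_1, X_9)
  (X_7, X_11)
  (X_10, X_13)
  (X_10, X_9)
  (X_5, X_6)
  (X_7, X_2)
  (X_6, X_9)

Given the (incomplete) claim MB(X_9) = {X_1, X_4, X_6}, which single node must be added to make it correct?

X_9's parents: X_1, X_6, X_10.
Ch(X_9) = {X_4}.
Parents of each child, excluding X_9:
  X_4's other parents are X_1, X_10.
MB(X_9) = {X_1, X_4, X_6, X_10}.
Comparing with the claimed set, X_10 is missing.

X_10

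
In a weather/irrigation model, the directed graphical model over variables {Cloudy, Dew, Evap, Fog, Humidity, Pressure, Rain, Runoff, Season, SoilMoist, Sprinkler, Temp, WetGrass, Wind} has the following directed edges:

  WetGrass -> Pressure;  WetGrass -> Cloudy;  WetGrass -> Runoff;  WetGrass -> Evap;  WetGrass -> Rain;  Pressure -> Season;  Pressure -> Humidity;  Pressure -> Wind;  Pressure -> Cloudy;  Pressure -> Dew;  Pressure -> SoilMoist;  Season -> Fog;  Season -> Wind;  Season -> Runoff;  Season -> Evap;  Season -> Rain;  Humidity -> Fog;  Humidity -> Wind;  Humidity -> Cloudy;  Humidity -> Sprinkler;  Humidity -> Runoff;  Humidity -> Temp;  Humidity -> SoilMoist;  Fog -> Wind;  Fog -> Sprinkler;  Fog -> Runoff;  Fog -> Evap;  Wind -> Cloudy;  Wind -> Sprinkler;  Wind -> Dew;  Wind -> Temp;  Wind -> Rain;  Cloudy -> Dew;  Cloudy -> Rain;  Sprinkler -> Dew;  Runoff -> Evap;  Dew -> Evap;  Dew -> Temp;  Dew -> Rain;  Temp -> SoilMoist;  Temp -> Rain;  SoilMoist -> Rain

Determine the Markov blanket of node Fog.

A node's Markov blanket = Pa ∪ Ch ∪ (parents of Ch other than the node itself).
Parents of Fog: Humidity, Season.
Children of Fog: Evap, Runoff, Sprinkler, Wind.
Parents of each child, excluding Fog:
  Wind: Humidity, Pressure, Season
  Sprinkler: Humidity, Wind
  Runoff: Humidity, Season, WetGrass
  Evap: Dew, Runoff, Season, WetGrass
Union: {Humidity, Season} ∪ {Evap, Runoff, Sprinkler, Wind} ∪ {Dew, Humidity, Pressure, Runoff, Season, WetGrass, Wind} = {Dew, Evap, Humidity, Pressure, Runoff, Season, Sprinkler, WetGrass, Wind}.

{Dew, Evap, Humidity, Pressure, Runoff, Season, Sprinkler, WetGrass, Wind}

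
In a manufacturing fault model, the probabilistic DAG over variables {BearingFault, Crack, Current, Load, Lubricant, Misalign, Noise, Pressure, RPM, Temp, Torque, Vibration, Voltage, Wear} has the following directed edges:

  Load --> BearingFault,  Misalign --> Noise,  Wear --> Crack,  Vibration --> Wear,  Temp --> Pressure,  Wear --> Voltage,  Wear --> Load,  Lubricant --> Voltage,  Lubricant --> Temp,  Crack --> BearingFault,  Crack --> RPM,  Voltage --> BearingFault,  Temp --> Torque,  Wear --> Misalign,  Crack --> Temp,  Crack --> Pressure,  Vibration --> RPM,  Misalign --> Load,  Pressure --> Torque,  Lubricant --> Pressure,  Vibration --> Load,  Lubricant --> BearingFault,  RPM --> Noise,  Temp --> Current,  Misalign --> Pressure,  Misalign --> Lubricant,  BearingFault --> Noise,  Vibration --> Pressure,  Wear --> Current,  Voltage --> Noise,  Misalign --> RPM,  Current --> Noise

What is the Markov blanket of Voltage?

Ch(Voltage) = {BearingFault, Noise}.
Voltage's parents: Lubricant, Wear.
Co-parents of Voltage (other parents of its children):
  BearingFault: Crack, Load, Lubricant
  Noise: BearingFault, Current, Misalign, RPM
So the Markov blanket of Voltage is {BearingFault, Crack, Current, Load, Lubricant, Misalign, Noise, RPM, Wear}.

{BearingFault, Crack, Current, Load, Lubricant, Misalign, Noise, RPM, Wear}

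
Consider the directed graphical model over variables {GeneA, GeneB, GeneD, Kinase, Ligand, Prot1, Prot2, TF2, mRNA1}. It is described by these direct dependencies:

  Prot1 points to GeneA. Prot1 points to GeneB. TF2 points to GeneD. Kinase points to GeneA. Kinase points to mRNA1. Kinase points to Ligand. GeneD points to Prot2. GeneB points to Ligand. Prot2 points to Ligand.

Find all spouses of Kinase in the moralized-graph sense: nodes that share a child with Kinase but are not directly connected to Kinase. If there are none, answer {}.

Children of Kinase: GeneA, Ligand, mRNA1.
  GeneA's other parent is Prot1.
  mRNA1 has no other parent.
  Ligand's other parents are GeneB, Prot2.
Excluding nodes already adjacent to Kinase (GeneA, Ligand, mRNA1), the co-parent-only contribution is {GeneB, Prot1, Prot2}.

{GeneB, Prot1, Prot2}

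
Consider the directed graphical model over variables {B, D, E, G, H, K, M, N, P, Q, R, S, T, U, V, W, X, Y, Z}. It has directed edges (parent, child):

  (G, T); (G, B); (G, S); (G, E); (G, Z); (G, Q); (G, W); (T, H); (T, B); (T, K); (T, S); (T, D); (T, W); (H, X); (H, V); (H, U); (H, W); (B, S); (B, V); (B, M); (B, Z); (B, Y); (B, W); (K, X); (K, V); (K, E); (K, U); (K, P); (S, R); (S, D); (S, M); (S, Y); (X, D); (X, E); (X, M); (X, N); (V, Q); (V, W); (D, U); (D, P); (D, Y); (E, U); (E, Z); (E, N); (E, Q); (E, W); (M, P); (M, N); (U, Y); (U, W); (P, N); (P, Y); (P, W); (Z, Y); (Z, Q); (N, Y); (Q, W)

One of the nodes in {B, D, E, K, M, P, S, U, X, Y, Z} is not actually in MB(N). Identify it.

Children of N: Y.
Parents of N: E, M, P, X.
Co-parents of N (other parents of its children):
  Y: B, D, P, S, U, Z
MB(N) = {B, D, E, M, P, S, U, X, Y, Z}.
K is neither a parent, child, nor co-parent of N, so it does not belong.

K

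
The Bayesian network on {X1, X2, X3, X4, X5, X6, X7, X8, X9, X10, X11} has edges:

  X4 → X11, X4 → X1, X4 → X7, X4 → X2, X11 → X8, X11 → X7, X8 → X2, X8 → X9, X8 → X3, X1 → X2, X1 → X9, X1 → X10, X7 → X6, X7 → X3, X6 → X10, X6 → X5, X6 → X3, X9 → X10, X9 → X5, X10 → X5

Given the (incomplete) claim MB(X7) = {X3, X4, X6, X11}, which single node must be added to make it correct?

X8

Recall MB(v) = parents ∪ children ∪ spouses, where spouses are the other parents of v's children.
Children of X7: X3, X6.
X7's parents: X4, X11.
Other parents of X7's children:
  X6: —
  X3: X6, X8
MB(X7) = {X3, X4, X6, X8, X11}.
Comparing with the claimed set, X8 is missing.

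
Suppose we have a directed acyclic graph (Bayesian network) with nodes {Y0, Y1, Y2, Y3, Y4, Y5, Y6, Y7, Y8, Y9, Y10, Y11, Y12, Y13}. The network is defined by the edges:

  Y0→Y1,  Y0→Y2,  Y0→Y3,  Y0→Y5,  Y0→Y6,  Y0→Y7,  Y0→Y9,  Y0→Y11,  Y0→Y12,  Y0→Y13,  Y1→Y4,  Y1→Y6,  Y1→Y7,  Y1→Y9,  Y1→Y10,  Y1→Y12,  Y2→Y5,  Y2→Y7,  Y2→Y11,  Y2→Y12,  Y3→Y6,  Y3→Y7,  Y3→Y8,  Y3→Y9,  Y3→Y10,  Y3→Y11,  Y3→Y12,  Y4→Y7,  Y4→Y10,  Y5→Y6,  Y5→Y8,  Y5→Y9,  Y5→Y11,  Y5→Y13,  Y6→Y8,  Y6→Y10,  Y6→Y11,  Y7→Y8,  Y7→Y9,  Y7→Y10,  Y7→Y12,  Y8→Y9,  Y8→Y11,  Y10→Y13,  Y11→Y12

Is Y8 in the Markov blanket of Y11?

Yes

Y8 is a parent of Y11.
So Y8 ∈ MB(Y11).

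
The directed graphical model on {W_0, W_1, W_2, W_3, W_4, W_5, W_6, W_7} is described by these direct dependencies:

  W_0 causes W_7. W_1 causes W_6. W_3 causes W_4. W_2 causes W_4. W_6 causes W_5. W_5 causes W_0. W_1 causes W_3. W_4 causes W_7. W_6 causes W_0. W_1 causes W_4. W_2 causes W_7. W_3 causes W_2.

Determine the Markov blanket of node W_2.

Recall MB(v) = parents ∪ children ∪ spouses, where spouses are the other parents of v's children.
Pa(W_2) = {W_3}.
W_2's children: W_4, W_7.
Parents of each child, excluding W_2:
  W_4: W_1, W_3
  W_7: W_0, W_4
MB(W_2) = {W_0, W_1, W_3, W_4, W_7}.

{W_0, W_1, W_3, W_4, W_7}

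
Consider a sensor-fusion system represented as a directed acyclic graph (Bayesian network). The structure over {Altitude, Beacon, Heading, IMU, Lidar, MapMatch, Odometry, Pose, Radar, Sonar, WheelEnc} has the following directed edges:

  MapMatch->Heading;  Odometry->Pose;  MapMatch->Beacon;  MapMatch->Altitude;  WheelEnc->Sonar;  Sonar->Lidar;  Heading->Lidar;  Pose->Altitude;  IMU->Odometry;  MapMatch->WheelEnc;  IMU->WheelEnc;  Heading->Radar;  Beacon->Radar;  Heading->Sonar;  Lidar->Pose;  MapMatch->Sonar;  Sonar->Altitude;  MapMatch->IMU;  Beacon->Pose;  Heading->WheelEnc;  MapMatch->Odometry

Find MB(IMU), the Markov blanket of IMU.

{Heading, MapMatch, Odometry, WheelEnc}

Parents of IMU: MapMatch.
IMU's children: Odometry, WheelEnc.
Other parents of IMU's children:
  WheelEnc's other parents are Heading, MapMatch.
  Odometry also has parent MapMatch.
Union: {MapMatch} ∪ {Odometry, WheelEnc} ∪ {Heading, MapMatch} = {Heading, MapMatch, Odometry, WheelEnc}.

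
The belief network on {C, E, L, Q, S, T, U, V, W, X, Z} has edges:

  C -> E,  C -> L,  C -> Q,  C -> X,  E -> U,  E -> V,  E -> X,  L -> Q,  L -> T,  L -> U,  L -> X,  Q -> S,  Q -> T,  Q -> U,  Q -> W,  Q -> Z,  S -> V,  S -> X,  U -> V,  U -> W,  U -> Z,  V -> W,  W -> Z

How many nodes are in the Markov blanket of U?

7

U's parents: E, L, Q.
Ch(U) = {V, W, Z}.
Co-parents of U (other parents of its children):
  V's other parents are E, S.
  W also has parents Q, V.
  Z's other parents are Q, W.
MB(U) = {E, L, Q, S, V, W, Z}, which has 7 nodes.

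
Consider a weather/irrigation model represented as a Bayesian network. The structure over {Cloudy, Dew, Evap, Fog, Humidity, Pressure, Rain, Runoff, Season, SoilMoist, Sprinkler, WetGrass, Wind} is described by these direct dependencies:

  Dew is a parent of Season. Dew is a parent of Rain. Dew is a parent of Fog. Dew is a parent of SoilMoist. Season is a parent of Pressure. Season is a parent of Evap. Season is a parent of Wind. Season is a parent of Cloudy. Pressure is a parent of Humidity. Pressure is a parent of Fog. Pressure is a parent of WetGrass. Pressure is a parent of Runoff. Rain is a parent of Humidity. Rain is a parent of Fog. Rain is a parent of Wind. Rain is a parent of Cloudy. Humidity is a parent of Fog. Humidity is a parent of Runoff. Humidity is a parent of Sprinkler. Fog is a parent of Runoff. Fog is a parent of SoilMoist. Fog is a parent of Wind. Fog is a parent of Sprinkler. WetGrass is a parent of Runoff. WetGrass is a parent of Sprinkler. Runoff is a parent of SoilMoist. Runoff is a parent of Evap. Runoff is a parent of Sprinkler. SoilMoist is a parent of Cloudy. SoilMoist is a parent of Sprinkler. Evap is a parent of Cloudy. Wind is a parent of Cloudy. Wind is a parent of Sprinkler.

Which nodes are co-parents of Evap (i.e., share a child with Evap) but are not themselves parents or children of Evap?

Children of Evap: Cloudy.
  parents(Cloudy) \ {Evap} = {Rain, Season, SoilMoist, Wind}.
Excluding nodes already adjacent to Evap (Cloudy, Runoff, Season), the co-parent-only contribution is {Rain, SoilMoist, Wind}.

{Rain, SoilMoist, Wind}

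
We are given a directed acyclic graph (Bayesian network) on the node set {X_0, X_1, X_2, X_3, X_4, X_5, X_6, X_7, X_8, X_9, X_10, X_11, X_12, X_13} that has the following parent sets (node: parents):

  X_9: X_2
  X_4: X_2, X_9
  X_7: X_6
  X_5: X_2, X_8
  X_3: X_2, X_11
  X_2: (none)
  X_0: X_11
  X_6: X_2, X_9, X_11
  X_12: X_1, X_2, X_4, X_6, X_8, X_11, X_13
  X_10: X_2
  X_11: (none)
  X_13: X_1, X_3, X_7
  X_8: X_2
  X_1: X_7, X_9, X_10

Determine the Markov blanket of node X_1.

{X_2, X_3, X_4, X_6, X_7, X_8, X_9, X_10, X_11, X_12, X_13}

The Markov blanket of a node is its parents, its children, and the other parents of its children.
Parents of X_1: X_7, X_9, X_10.
Children of X_1: X_12, X_13.
Co-parents of X_1 (other parents of its children):
  X_13's other parents are X_3, X_7.
  X_12 also has parents X_2, X_4, X_6, X_8, X_11, X_13.
Taking the union gives {X_2, X_3, X_4, X_6, X_7, X_8, X_9, X_10, X_11, X_12, X_13}.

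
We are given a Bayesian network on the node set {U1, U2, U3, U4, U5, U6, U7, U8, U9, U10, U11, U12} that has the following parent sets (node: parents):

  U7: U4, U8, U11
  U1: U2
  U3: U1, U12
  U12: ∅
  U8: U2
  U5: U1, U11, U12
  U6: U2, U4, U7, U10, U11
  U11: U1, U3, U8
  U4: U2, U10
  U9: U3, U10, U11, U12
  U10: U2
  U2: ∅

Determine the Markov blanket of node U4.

{U2, U6, U7, U8, U10, U11}

A node's Markov blanket = Pa ∪ Ch ∪ (parents of Ch other than the node itself).
Parents of U4: U2, U10.
U4 has children U6, U7.
Parents of each child, excluding U4:
  U7: U8, U11
  U6: U2, U7, U10, U11
Taking the union gives {U2, U6, U7, U8, U10, U11}.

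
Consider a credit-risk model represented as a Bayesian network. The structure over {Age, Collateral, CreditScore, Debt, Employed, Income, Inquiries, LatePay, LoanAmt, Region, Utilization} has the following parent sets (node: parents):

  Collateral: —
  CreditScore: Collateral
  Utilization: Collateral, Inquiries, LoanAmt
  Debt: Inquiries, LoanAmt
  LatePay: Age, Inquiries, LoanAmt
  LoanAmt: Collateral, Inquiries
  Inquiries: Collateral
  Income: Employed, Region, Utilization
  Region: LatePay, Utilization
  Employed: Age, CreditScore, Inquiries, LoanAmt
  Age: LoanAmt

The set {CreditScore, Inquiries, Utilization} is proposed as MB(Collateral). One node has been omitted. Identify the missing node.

Pa(Collateral) = {}.
Collateral has children CreditScore, Inquiries, LoanAmt, Utilization.
For each child, the remaining parents (spouses of Collateral):
  Inquiries: —
  LoanAmt: Inquiries
  Utilization: Inquiries, LoanAmt
  CreditScore: —
MB(Collateral) = {CreditScore, Inquiries, LoanAmt, Utilization}.
Comparing with the claimed set, LoanAmt is missing.

LoanAmt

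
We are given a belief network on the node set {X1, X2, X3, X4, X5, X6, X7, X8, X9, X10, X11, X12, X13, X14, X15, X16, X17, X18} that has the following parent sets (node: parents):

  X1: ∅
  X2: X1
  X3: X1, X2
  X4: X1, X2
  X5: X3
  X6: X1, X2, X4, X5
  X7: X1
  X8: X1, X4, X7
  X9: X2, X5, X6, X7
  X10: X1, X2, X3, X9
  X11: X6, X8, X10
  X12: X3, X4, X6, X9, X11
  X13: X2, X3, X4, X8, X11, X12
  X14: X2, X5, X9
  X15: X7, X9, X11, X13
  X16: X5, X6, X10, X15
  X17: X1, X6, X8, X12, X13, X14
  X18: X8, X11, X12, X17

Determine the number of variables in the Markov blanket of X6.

Pa(X6) = {X1, X2, X4, X5}.
X6's children: X9, X11, X12, X16, X17.
Other parents of X6's children:
  X9 also has parents X2, X5, X7.
  X11 also has parents X8, X10.
  parents(X12) \ {X6} = {X3, X4, X9, X11}.
  X16 also has parents X5, X10, X15.
  X17's other parents are X1, X8, X12, X13, X14.
MB(X6) = {X1, X2, X3, X4, X5, X7, X8, X9, X10, X11, X12, X13, X14, X15, X16, X17}, which has 16 nodes.

16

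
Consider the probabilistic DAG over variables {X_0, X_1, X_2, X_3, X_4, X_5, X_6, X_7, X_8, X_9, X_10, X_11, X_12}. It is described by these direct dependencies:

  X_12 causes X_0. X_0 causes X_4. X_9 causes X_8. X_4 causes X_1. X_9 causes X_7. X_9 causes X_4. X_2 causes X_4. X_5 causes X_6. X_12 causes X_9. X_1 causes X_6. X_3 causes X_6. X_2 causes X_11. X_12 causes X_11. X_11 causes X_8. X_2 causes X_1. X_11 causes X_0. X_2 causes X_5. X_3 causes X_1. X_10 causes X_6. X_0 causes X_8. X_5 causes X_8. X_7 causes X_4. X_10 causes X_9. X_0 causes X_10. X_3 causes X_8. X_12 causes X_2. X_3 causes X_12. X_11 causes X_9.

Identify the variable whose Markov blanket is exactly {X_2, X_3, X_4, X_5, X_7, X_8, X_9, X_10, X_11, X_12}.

The target node must have every member of {X_2, X_3, X_4, X_5, X_7, X_8, X_9, X_10, X_11, X_12} as a parent, child, or co-parent, and no others.
Parents of X_0: X_11, X_12; children: X_4, X_8, X_10; co-parents: X_2, X_3, X_5, X_7, X_9, X_11.
These exactly cover the given set, so the node is X_0.

X_0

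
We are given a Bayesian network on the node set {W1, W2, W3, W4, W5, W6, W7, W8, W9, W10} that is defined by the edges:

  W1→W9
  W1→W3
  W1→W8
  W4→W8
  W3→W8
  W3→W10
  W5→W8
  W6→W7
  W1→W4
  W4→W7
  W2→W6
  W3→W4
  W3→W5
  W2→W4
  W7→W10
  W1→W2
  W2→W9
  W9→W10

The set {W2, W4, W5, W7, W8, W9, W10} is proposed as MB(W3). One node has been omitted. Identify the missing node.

W1

W3 has parent W1.
Ch(W3) = {W4, W5, W8, W10}.
Co-parents of W3 (other parents of its children):
  parents(W4) \ {W3} = {W1, W2}.
  W5 has no other parent.
  W8's other parents are W1, W4, W5.
  parents(W10) \ {W3} = {W7, W9}.
MB(W3) = {W1, W2, W4, W5, W7, W8, W9, W10}.
Comparing with the claimed set, W1 is missing.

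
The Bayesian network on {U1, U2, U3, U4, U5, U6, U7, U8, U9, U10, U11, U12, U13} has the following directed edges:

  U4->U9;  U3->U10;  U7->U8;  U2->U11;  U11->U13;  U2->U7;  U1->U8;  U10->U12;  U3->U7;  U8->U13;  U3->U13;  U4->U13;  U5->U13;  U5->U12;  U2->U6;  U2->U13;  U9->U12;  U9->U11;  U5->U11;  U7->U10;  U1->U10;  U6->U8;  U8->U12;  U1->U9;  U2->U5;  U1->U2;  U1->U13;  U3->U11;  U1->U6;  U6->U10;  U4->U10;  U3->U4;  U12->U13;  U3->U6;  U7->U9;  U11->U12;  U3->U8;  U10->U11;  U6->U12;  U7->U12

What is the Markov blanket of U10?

Parents of U10: U1, U3, U4, U6, U7.
Ch(U10) = {U11, U12}.
Co-parents of U10 (other parents of its children):
  U11's other parents are U2, U3, U5, U9.
  U12's other parents are U5, U6, U7, U8, U9, U11.
Taking the union gives {U1, U2, U3, U4, U5, U6, U7, U8, U9, U11, U12}.

{U1, U2, U3, U4, U5, U6, U7, U8, U9, U11, U12}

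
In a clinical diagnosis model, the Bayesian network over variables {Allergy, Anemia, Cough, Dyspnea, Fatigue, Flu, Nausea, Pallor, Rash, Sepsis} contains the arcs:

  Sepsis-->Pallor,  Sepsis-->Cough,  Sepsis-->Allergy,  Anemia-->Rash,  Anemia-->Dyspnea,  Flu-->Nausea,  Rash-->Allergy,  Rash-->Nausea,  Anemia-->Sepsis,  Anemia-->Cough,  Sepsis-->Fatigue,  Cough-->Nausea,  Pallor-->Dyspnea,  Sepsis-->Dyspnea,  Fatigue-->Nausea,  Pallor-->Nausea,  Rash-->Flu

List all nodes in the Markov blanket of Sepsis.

Pa(Sepsis) = {Anemia}.
Sepsis has children Allergy, Cough, Dyspnea, Fatigue, Pallor.
Co-parents of Sepsis (other parents of its children):
  Cough's other parent is Anemia.
  parents(Allergy) \ {Sepsis} = {Rash}.
  Fatigue: no additional parents.
  Pallor has no other parent.
  parents(Dyspnea) \ {Sepsis} = {Anemia, Pallor}.
So the Markov blanket of Sepsis is {Allergy, Anemia, Cough, Dyspnea, Fatigue, Pallor, Rash}.

{Allergy, Anemia, Cough, Dyspnea, Fatigue, Pallor, Rash}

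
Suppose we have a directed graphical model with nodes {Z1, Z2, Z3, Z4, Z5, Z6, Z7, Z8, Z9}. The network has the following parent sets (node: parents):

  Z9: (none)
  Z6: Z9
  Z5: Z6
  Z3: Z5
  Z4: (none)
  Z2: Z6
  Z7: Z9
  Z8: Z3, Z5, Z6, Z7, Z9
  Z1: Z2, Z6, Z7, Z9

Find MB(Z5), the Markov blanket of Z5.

By definition, MB(Z5) is built from Z5's parents, Z5's children, and the co-parents of Z5.
Z5's children: Z3, Z8.
Parents of Z5: Z6.
For each child, the remaining parents (spouses of Z5):
  Z3: no additional parents.
  parents(Z8) \ {Z5} = {Z3, Z6, Z7, Z9}.
Union: {Z6} ∪ {Z3, Z8} ∪ {Z3, Z6, Z7, Z9} = {Z3, Z6, Z7, Z8, Z9}.

{Z3, Z6, Z7, Z8, Z9}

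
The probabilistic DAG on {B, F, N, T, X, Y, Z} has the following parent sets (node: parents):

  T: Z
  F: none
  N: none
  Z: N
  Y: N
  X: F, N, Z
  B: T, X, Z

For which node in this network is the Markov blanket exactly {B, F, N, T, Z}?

X

The target node must have every member of {B, F, N, T, Z} as a parent, child, or co-parent, and no others.
Parents of X: F, N, Z; children: B; co-parents: T, Z.
These exactly cover the given set, so the node is X.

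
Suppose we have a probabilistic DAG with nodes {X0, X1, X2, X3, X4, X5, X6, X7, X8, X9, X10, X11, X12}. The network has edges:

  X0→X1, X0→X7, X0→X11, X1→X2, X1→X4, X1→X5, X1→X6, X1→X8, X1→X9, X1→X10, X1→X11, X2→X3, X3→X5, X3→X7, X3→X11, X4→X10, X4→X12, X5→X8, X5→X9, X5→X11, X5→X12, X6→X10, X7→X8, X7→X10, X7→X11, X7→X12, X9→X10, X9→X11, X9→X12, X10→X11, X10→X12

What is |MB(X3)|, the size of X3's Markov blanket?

Pa(X3) = {X2}.
Ch(X3) = {X5, X7, X11}.
Other parents of X3's children:
  parents(X5) \ {X3} = {X1}.
  X7's other parent is X0.
  parents(X11) \ {X3} = {X0, X1, X5, X7, X9, X10}.
MB(X3) = {X0, X1, X2, X5, X7, X9, X10, X11}, which has 8 nodes.

8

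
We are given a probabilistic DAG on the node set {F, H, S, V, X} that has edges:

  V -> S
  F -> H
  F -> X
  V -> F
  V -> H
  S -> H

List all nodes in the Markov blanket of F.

Parents of F: V.
Ch(F) = {H, X}.
For each child, the remaining parents (spouses of F):
  X: —
  H: S, V
Taking the union gives {H, S, V, X}.

{H, S, V, X}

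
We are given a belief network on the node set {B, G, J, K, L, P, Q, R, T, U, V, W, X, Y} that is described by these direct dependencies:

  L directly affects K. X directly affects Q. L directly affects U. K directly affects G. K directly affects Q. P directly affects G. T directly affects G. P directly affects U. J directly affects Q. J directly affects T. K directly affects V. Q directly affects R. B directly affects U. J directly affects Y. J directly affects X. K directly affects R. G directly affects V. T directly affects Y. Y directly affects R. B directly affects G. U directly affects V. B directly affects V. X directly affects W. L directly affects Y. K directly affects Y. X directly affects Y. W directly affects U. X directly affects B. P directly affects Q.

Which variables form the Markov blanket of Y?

Parents of Y: J, K, L, T, X.
Children of Y: R.
For each child, the remaining parents (spouses of Y):
  R: K, Q
So the Markov blanket of Y is {J, K, L, Q, R, T, X}.

{J, K, L, Q, R, T, X}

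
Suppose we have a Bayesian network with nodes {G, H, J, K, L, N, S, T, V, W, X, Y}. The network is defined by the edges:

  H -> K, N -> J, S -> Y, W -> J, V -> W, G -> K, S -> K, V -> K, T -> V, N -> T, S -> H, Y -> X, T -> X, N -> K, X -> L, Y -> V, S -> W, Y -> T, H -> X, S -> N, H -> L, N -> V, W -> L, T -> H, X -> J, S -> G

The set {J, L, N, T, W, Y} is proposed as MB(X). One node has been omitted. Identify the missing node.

H

A node's Markov blanket = Pa ∪ Ch ∪ (parents of Ch other than the node itself).
Pa(X) = {H, T, Y}.
Ch(X) = {J, L}.
Parents of each child, excluding X:
  L also has parents H, W.
  J also has parents N, W.
MB(X) = {H, J, L, N, T, W, Y}.
Comparing with the claimed set, H is missing.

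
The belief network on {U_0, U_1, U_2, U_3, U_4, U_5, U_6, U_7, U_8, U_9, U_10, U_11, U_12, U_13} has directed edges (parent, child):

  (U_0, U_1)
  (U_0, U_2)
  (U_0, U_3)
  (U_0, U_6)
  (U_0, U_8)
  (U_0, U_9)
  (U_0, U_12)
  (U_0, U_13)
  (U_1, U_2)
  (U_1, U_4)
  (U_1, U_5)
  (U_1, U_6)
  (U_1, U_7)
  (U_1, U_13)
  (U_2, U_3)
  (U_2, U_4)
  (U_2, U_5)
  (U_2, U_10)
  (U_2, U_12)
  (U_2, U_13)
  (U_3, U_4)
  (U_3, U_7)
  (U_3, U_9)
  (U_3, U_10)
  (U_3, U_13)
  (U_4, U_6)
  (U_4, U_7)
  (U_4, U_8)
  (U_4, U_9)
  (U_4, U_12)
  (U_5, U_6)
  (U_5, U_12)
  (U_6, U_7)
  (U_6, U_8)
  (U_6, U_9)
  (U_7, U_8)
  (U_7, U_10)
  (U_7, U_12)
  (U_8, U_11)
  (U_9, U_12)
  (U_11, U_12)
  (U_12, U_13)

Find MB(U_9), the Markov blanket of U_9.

{U_0, U_2, U_3, U_4, U_5, U_6, U_7, U_11, U_12}

Ch(U_9) = {U_12}.
U_9 has parents U_0, U_3, U_4, U_6.
Co-parents of U_9 (other parents of its children):
  U_12's other parents are U_0, U_2, U_4, U_5, U_7, U_11.
MB(U_9) = {U_0, U_2, U_3, U_4, U_5, U_6, U_7, U_11, U_12}.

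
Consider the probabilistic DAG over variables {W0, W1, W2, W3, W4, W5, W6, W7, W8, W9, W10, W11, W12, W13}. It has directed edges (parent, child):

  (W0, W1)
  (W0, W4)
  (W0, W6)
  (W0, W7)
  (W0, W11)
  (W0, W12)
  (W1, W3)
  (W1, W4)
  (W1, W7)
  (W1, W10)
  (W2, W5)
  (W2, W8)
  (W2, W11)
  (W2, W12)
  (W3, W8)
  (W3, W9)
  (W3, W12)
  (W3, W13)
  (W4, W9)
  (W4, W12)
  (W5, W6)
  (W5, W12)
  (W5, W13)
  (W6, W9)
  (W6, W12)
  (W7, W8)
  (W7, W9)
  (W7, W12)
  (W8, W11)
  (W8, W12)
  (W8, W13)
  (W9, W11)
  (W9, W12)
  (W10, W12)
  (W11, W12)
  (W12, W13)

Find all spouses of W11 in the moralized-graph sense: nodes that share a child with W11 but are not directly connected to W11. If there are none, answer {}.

Children of W11: W12.
  W12: W0, W2, W3, W4, W5, W6, W7, W8, W9, W10
Excluding nodes already adjacent to W11 (W0, W2, W8, W9, W12), the co-parent-only contribution is {W3, W4, W5, W6, W7, W10}.

{W3, W4, W5, W6, W7, W10}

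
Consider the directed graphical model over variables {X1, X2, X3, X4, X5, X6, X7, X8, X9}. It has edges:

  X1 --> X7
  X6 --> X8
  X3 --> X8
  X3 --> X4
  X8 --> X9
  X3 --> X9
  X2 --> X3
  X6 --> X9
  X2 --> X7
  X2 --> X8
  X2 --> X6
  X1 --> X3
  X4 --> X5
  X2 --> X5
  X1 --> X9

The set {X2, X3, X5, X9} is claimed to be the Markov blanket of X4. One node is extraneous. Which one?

X9

Pa(X4) = {X3}.
X4's children: X5.
For each child, the remaining parents (spouses of X4):
  X5's other parent is X2.
MB(X4) = {X2, X3, X5}.
X9 is neither a parent, child, nor co-parent of X4, so it does not belong.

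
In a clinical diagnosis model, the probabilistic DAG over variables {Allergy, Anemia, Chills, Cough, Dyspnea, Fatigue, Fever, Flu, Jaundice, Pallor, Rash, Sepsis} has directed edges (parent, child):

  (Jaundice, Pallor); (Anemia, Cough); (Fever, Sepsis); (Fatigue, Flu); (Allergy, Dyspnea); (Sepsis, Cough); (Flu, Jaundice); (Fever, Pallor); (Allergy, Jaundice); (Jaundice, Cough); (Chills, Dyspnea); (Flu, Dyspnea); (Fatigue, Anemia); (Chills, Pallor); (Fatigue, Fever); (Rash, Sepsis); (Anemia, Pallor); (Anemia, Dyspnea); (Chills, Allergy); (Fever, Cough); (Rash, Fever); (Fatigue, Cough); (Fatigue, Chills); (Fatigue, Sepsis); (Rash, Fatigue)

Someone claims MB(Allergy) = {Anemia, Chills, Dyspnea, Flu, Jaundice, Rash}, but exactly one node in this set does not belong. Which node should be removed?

Allergy has parent Chills.
Ch(Allergy) = {Dyspnea, Jaundice}.
Parents of each child, excluding Allergy:
  Jaundice also has parent Flu.
  Dyspnea also has parents Anemia, Chills, Flu.
MB(Allergy) = {Anemia, Chills, Dyspnea, Flu, Jaundice}.
Rash is neither a parent, child, nor co-parent of Allergy, so it does not belong.

Rash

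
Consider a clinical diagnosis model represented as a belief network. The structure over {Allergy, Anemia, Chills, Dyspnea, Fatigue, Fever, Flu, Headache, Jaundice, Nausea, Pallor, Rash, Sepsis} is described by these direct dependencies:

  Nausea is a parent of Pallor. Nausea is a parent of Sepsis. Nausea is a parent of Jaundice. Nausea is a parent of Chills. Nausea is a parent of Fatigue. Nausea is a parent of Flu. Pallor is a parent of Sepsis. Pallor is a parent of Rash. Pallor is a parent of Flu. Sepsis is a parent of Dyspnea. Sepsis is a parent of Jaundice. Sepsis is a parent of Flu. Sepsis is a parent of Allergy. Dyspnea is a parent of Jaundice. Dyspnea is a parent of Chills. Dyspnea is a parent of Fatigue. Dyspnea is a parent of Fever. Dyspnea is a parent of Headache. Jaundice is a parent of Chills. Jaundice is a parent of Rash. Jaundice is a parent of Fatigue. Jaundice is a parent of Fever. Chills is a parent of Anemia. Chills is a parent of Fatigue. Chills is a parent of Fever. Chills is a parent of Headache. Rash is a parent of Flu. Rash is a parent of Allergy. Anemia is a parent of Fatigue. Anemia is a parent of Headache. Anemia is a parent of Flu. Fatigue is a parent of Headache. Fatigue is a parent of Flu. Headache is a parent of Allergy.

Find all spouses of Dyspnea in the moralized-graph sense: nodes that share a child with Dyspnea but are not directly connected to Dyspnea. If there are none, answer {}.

Children of Dyspnea: Chills, Fatigue, Fever, Headache, Jaundice.
  Jaundice's other parents are Nausea, Sepsis.
  parents(Chills) \ {Dyspnea} = {Jaundice, Nausea}.
  Fatigue also has parents Anemia, Chills, Jaundice, Nausea.
  Fever also has parents Chills, Jaundice.
  parents(Headache) \ {Dyspnea} = {Anemia, Chills, Fatigue}.
Excluding nodes already adjacent to Dyspnea (Chills, Fatigue, Fever, Headache, Jaundice, Sepsis), the co-parent-only contribution is {Anemia, Nausea}.

{Anemia, Nausea}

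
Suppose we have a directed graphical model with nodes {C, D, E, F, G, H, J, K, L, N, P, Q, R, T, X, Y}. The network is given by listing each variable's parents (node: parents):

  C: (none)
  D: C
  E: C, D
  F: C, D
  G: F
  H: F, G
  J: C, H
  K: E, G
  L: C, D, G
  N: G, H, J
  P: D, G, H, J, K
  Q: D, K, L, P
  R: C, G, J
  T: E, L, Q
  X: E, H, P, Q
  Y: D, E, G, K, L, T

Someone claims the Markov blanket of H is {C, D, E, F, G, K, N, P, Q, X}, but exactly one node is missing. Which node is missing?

J

A node's Markov blanket = Pa ∪ Ch ∪ (parents of Ch other than the node itself).
Parents of H: F, G.
H's children: J, N, P, X.
Parents of each child, excluding H:
  J: C
  N: G, J
  P: D, G, J, K
  X: E, P, Q
MB(H) = {C, D, E, F, G, J, K, N, P, Q, X}.
Comparing with the claimed set, J is missing.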